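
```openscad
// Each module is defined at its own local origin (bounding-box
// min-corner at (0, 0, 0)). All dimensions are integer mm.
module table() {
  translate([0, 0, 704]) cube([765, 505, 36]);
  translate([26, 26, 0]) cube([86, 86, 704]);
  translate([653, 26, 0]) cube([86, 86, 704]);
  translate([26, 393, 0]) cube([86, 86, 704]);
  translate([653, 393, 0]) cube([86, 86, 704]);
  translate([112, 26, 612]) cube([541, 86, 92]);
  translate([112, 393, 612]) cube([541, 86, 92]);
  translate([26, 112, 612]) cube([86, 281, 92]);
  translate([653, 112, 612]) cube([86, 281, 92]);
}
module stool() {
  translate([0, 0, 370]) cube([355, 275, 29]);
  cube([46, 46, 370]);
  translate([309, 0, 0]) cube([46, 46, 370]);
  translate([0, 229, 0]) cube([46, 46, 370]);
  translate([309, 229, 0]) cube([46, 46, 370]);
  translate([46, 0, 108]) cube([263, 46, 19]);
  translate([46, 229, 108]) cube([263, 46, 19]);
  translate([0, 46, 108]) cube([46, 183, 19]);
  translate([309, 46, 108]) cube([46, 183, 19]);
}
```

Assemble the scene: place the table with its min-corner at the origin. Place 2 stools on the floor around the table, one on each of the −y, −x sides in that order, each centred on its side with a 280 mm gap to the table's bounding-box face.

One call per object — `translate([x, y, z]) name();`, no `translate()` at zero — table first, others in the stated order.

table();
translate([205, -555, 0]) stool();
translate([-635, 115, 0]) stool();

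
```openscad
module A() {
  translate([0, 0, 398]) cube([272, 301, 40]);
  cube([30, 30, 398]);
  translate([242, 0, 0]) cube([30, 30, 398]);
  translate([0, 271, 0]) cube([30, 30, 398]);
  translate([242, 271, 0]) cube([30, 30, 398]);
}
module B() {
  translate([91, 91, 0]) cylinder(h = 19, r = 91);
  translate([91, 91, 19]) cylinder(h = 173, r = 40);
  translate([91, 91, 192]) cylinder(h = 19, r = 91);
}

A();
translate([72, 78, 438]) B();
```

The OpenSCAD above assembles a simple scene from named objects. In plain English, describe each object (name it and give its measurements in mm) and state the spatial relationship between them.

A is a four-legged stool. The seat is 272×301 mm, 40 mm thick, top at z = 438 mm. It stands on four square legs, each 30×30 mm in cross-section, from z = 0 to the seat underside, each flush with a corner of the seat.

B is a spool: two coaxial disc flanges of radius 91 mm and thickness 19 mm, joined by a core cylinder of radius 40 mm and height 173 mm. The lower flange rests on z = 0 and the three cylinders share a vertical axis.

The spool is on top of the stool.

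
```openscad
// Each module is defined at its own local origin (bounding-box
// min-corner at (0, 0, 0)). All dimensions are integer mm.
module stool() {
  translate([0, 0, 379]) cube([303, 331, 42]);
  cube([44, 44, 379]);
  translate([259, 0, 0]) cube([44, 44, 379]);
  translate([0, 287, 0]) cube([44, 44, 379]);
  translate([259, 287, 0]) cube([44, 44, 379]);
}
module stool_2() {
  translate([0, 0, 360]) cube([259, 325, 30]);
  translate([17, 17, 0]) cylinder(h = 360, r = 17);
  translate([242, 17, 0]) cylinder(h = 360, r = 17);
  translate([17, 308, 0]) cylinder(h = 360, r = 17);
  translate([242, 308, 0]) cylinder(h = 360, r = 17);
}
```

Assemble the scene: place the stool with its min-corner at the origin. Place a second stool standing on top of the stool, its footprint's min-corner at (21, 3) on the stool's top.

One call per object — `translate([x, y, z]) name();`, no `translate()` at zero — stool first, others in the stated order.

stool();
translate([21, 3, 421]) stool_2();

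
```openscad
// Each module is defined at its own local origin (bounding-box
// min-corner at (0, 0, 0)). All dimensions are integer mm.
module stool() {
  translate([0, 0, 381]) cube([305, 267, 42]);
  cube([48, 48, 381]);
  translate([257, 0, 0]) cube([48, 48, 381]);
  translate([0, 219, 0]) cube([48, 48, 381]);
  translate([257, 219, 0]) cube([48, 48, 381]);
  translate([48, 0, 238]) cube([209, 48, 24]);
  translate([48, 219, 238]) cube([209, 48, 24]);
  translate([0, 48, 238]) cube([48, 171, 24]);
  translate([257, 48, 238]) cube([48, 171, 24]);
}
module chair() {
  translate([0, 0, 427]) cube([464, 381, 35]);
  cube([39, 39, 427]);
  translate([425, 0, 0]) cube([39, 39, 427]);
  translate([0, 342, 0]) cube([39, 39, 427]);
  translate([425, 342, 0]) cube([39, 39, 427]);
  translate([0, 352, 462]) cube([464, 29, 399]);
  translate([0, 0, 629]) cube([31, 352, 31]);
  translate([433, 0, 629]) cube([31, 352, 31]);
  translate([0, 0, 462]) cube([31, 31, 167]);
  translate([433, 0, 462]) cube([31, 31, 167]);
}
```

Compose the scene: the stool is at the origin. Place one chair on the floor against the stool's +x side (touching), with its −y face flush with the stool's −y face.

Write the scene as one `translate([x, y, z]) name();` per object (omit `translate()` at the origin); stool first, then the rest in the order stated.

stool();
translate([305, 0, 0]) chair();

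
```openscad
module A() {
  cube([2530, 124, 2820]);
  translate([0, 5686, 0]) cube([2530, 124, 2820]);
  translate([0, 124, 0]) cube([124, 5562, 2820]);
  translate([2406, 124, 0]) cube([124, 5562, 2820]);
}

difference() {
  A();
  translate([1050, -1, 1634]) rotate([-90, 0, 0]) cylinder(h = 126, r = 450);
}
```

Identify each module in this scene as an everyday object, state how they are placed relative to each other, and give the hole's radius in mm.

The subtracted cylinder has r = 450 mm.

A is a house frame. The house frame has a circular hole through its front wall. The hole's radius is 450 mm.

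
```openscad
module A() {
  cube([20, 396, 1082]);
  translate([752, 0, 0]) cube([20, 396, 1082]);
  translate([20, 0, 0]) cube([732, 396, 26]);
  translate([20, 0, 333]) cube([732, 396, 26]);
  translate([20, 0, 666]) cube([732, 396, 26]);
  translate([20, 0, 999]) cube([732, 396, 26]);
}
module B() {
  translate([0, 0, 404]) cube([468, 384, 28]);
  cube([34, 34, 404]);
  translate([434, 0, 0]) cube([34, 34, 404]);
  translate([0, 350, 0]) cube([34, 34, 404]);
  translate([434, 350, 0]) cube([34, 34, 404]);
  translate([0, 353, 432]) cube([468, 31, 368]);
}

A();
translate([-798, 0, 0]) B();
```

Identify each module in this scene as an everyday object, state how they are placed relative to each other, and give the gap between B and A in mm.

The chair's nearest face is 330 mm from the bookshelf's −x face.

A is a bookshelf. B is a chair. The chair is on the floor beside the bookshelf on its −x side. The gap between the chair and the bookshelf is 330 mm.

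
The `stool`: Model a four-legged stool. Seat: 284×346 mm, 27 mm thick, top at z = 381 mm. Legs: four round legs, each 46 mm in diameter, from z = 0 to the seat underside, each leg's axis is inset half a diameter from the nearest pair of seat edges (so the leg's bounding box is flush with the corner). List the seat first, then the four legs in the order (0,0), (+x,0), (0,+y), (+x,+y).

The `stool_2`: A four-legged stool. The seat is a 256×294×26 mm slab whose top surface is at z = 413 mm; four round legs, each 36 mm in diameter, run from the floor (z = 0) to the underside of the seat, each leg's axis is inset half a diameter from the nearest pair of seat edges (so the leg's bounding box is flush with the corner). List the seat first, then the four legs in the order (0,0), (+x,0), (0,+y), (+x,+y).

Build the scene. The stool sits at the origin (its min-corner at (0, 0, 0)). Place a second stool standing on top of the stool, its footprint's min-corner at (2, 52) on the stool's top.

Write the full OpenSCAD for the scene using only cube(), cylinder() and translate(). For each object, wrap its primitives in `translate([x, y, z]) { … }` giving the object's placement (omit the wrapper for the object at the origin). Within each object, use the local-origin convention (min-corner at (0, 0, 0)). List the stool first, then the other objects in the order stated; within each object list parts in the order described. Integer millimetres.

translate([0, 0, 354]) cube([284, 346, 27]);
translate([23, 23, 0]) cylinder(h = 354, r = 23);
translate([261, 23, 0]) cylinder(h = 354, r = 23);
translate([23, 323, 0]) cylinder(h = 354, r = 23);
translate([261, 323, 0]) cylinder(h = 354, r = 23);
translate([2, 52, 381]) {
  translate([0, 0, 387]) cube([256, 294, 26]);
  translate([18, 18, 0]) cylinder(h = 387, r = 18);
  translate([238, 18, 0]) cylinder(h = 387, r = 18);
  translate([18, 276, 0]) cylinder(h = 387, r = 18);
  translate([238, 276, 0]) cylinder(h = 387, r = 18);
}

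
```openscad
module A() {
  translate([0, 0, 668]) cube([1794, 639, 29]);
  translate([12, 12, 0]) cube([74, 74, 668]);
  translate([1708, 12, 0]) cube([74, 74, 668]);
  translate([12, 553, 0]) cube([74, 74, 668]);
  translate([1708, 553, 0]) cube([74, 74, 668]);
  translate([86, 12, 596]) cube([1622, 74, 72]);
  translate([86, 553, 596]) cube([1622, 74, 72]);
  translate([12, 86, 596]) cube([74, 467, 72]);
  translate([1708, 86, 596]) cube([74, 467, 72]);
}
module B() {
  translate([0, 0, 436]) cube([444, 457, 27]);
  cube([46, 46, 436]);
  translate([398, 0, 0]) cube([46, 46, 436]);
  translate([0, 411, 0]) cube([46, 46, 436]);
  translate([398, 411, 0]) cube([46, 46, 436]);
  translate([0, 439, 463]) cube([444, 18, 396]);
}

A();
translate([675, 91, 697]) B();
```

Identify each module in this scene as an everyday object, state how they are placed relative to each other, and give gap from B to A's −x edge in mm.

The chair's min-x is at 675; the table's min-x is 0; gap = 675 mm.

A is a table. B is a chair. The chair is on top of the table, centred. The gap from the chair to the table's −x edge is 675 mm.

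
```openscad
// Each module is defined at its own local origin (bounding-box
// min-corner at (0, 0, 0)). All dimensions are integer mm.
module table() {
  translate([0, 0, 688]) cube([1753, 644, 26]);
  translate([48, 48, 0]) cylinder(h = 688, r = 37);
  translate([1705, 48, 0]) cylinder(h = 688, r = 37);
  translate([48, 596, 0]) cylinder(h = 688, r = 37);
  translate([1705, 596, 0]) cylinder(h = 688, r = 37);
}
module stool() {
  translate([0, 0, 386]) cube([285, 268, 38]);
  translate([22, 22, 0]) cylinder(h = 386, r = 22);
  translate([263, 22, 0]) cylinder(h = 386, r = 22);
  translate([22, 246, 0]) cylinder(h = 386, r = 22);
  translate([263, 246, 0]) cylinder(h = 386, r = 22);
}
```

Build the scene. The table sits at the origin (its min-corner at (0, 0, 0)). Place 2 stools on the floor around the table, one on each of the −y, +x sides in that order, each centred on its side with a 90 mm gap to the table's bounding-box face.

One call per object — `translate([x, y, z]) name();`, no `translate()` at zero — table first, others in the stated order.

table();
translate([734, -358, 0]) stool();
translate([1843, 188, 0]) stool();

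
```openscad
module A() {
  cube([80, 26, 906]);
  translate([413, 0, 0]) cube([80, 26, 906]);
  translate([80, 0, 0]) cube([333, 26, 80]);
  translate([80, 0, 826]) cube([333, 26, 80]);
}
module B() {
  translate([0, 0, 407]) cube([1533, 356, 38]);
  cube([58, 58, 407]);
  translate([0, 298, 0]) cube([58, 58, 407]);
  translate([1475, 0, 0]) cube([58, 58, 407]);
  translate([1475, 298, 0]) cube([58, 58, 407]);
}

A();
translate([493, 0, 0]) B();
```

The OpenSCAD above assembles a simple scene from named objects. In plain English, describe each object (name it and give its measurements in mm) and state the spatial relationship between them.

A is a picture frame with a 333×746 mm rectangular opening (x by z) and a uniform 80 mm border on every side. Frame depth is 26 mm along y. It is built from two vertical stiles running the full outside height and two horizontal rails spanning the gap between the stiles.

B is a long wooden bench with a 1533 mm (x) × 356 mm (y) seat, 38 mm thick, its top surface 445 mm above the floor. Four 58 mm square legs at the seat corners, flush with the edges, run from z = 0 to the seat underside.

The bench is against the picture frame's +x side, with their −y faces flush.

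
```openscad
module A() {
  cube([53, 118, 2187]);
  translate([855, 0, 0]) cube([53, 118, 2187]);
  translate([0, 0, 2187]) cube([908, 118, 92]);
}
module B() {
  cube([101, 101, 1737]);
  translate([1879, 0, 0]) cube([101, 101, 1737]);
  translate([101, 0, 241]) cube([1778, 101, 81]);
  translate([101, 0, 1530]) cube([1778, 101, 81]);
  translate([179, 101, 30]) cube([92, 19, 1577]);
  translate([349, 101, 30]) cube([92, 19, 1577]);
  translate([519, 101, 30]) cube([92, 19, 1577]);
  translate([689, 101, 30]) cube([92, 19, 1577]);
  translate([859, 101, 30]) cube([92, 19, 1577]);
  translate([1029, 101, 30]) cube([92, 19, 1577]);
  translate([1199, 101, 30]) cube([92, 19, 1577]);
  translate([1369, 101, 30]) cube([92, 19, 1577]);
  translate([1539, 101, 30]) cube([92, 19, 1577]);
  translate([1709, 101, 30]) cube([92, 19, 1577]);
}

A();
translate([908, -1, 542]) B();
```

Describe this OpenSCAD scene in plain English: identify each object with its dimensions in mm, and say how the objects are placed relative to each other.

A is a door frame. The clear opening is 802 mm wide and 2187 mm high. Two 53 mm wide jambs, 118 mm deep, stand either side of the opening from the floor to the top of the opening. A 92 mm thick head sits across the top of both jambs, spanning the full outside width of the frame.

B is a fence section. Two 101×101 mm posts, 1737 mm tall, stand on the floor with a clear span of 1778 mm between their inner faces. Two horizontal rails of 101×81 mm section span the gap between the posts with their undersides at z = 241 mm and z = 1530 mm, flush with the posts' −y face. 10 pickets, each 92 mm wide, 19 mm thick and 1577 mm tall, are fixed to the +y face of the rails with their bottoms at z = 30 mm, evenly spaced across the span with equal gaps (rounded down to the nearest mm) at the −x end and between each pair — any rounding remainder accumulates at the +x end.

The fence section is beside the door frame with their tops flush at z = 2279.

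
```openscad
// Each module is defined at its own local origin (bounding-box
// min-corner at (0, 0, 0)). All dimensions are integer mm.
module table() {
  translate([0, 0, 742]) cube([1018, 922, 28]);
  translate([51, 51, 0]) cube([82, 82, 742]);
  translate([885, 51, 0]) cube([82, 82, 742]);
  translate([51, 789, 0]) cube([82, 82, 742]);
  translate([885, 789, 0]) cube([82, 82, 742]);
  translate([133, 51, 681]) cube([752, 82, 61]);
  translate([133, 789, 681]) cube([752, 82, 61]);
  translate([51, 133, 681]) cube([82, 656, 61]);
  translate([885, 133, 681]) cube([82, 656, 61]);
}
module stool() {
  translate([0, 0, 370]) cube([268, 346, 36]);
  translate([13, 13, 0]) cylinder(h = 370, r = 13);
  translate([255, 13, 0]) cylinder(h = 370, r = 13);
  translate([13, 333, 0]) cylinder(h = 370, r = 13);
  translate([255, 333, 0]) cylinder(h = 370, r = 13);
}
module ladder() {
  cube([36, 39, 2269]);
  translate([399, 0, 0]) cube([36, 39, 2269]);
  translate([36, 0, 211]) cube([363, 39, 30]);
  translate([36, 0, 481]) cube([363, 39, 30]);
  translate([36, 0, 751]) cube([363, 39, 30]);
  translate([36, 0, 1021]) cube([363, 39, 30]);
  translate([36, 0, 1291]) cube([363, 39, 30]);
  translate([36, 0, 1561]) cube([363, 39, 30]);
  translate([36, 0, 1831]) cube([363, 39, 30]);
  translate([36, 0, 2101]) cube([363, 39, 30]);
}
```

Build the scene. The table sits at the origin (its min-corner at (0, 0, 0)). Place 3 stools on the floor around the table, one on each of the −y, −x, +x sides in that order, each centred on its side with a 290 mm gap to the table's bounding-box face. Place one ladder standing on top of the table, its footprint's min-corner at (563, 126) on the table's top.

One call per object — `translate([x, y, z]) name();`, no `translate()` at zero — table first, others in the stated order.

table();
translate([375, -636, 0]) stool();
translate([-558, 288, 0]) stool();
translate([1308, 288, 0]) stool();
translate([563, 126, 770]) ladder();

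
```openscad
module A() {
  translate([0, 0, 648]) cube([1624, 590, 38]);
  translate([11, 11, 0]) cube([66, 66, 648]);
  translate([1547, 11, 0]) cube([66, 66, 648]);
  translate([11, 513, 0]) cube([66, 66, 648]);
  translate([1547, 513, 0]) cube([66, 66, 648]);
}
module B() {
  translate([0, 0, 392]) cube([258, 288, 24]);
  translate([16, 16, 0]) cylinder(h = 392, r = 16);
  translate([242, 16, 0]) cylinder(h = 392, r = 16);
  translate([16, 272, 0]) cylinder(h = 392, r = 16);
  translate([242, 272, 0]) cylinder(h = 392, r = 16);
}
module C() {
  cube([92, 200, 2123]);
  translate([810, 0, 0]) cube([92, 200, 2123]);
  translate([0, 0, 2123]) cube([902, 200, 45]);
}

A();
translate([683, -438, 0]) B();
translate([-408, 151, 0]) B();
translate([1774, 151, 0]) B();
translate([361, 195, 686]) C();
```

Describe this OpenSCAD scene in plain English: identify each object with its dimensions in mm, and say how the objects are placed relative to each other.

A is a rectangular dining table. The top is 1624×590×38 mm with its upper surface at z = 686 mm. It stands on four 66×66 mm square legs, each inset 11 mm from the nearest pair of top edges, running from the floor to the underside of the top.

B is a simple wooden stool: a rectangular seat 258 mm (x) by 288 mm (y), 24 mm thick, top face at z = 416 mm, on four round legs, each 32 mm in diameter. The legs rest on z = 0, each leg's axis is inset half a diameter from the nearest pair of seat edges (so the leg's bounding box is flush with the corner).

C is a rectangular door frame: two vertical jambs of 92×200 mm section, 2123 mm tall, with a clear opening 718 mm wide between their inner faces. A header 45 mm tall and 200 mm deep lies on top of the jambs and spans the full outside width.

Three stools sit around the table at the −y, −x, +x sides. The door frame is on top of the table, centred.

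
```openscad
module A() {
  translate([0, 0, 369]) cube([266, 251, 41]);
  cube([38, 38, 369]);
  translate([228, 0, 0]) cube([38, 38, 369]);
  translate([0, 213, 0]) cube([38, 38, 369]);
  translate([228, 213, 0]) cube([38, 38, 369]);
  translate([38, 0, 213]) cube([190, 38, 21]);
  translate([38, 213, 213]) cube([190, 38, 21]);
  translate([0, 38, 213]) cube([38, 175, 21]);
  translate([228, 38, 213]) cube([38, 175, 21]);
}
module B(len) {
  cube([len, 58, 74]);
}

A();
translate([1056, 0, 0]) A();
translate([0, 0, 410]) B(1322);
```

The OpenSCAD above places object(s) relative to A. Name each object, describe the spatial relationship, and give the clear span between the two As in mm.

A is a stool. B is a beam. A beam spans the tops of two stools. The clear span between the two stools is 790 mm.

Second stool starts at x = 1056; first ends at x = 266; clear span = 1056 − 266 = 790 mm.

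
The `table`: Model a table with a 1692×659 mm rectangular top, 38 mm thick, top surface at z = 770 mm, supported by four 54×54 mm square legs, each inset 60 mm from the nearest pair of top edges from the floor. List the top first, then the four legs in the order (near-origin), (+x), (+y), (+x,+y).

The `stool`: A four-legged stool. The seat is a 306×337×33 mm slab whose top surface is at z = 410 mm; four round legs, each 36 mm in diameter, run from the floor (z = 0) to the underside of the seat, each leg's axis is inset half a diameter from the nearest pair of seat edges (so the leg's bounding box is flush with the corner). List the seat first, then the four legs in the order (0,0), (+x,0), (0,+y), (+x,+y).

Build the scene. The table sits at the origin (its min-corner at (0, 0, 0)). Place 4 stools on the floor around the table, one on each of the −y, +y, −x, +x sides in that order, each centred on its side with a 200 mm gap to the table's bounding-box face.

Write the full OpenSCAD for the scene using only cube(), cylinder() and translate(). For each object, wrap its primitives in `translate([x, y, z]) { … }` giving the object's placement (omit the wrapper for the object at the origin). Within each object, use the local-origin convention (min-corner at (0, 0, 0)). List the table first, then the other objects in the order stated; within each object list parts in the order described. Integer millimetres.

translate([0, 0, 732]) cube([1692, 659, 38]);
translate([60, 60, 0]) cube([54, 54, 732]);
translate([1578, 60, 0]) cube([54, 54, 732]);
translate([60, 545, 0]) cube([54, 54, 732]);
translate([1578, 545, 0]) cube([54, 54, 732]);
translate([693, -537, 0]) {
  translate([0, 0, 377]) cube([306, 337, 33]);
  translate([18, 18, 0]) cylinder(h = 377, r = 18);
  translate([288, 18, 0]) cylinder(h = 377, r = 18);
  translate([18, 319, 0]) cylinder(h = 377, r = 18);
  translate([288, 319, 0]) cylinder(h = 377, r = 18);
}
translate([693, 859, 0]) {
  translate([0, 0, 377]) cube([306, 337, 33]);
  translate([18, 18, 0]) cylinder(h = 377, r = 18);
  translate([288, 18, 0]) cylinder(h = 377, r = 18);
  translate([18, 319, 0]) cylinder(h = 377, r = 18);
  translate([288, 319, 0]) cylinder(h = 377, r = 18);
}
translate([-506, 161, 0]) {
  translate([0, 0, 377]) cube([306, 337, 33]);
  translate([18, 18, 0]) cylinder(h = 377, r = 18);
  translate([288, 18, 0]) cylinder(h = 377, r = 18);
  translate([18, 319, 0]) cylinder(h = 377, r = 18);
  translate([288, 319, 0]) cylinder(h = 377, r = 18);
}
translate([1892, 161, 0]) {
  translate([0, 0, 377]) cube([306, 337, 33]);
  translate([18, 18, 0]) cylinder(h = 377, r = 18);
  translate([288, 18, 0]) cylinder(h = 377, r = 18);
  translate([18, 319, 0]) cylinder(h = 377, r = 18);
  translate([288, 319, 0]) cylinder(h = 377, r = 18);
}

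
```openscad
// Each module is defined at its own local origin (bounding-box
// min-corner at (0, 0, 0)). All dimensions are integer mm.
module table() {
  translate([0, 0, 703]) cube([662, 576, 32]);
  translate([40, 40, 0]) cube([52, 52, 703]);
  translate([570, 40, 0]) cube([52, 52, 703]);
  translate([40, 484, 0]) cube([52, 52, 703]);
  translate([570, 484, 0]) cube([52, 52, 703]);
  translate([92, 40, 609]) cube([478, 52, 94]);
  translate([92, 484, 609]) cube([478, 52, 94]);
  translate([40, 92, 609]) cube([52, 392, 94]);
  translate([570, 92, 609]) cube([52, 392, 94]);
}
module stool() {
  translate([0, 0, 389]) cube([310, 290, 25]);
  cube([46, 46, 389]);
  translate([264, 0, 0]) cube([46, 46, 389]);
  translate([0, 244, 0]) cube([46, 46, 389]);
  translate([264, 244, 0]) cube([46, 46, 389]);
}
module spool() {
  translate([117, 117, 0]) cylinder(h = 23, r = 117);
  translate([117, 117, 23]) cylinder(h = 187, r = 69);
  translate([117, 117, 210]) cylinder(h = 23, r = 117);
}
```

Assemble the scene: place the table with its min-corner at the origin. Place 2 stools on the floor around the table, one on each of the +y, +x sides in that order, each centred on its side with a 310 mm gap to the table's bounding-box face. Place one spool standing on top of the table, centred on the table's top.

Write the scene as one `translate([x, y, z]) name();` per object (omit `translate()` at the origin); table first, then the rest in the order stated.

table();
translate([176, 886, 0]) stool();
translate([972, 143, 0]) stool();
translate([214, 171, 735]) spool();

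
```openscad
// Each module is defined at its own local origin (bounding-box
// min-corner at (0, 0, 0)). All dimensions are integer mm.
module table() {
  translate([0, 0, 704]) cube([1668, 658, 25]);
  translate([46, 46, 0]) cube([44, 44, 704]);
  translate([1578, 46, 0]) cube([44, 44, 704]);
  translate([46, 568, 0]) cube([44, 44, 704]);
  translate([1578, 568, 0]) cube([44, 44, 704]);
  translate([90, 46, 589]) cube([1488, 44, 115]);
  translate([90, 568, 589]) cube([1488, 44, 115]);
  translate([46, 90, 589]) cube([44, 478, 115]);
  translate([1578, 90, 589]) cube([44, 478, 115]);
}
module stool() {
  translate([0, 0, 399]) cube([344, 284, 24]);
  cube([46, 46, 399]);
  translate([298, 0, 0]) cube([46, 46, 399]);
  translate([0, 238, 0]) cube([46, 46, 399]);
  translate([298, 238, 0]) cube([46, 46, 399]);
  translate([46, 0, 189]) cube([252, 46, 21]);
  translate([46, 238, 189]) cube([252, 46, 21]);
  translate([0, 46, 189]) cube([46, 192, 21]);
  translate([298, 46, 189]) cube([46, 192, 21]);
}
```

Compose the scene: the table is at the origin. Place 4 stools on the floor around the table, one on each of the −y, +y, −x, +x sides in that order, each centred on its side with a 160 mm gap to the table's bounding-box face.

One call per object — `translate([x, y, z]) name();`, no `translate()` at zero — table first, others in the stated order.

table();
translate([662, -444, 0]) stool();
translate([662, 818, 0]) stool();
translate([-504, 187, 0]) stool();
translate([1828, 187, 0]) stool();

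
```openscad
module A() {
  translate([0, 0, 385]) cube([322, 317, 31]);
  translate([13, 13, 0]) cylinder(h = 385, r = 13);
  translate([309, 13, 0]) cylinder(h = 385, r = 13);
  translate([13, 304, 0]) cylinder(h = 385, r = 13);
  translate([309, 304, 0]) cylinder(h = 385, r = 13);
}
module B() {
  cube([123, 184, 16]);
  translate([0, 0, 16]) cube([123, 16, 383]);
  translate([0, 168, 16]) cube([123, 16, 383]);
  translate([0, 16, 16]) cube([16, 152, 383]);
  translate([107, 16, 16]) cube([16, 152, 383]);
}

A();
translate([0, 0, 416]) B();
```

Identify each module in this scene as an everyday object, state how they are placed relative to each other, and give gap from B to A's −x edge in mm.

A is a stool. B is an open box. The open box is on top of the stool. The gap from the open box to the stool's −x edge is 0 mm.

The open box's min-x is at 0; the stool's min-x is 0; gap = 0 mm.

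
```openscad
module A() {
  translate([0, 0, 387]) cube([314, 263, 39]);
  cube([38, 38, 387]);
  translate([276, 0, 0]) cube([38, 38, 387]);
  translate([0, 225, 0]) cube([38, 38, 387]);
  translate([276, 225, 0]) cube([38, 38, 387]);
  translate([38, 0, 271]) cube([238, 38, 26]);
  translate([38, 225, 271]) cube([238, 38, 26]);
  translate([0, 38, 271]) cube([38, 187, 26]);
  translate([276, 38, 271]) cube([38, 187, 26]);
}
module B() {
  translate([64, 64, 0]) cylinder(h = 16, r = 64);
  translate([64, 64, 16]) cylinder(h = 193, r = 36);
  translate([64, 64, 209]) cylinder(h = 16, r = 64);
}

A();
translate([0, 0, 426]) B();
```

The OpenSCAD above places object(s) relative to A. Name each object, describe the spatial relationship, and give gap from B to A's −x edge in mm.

The spool's min-x is at 0; the stool's min-x is 0; gap = 0 mm.

A is a stool. B is a spool. The spool is on top of the stool. The gap from the spool to the stool's −x edge is 0 mm.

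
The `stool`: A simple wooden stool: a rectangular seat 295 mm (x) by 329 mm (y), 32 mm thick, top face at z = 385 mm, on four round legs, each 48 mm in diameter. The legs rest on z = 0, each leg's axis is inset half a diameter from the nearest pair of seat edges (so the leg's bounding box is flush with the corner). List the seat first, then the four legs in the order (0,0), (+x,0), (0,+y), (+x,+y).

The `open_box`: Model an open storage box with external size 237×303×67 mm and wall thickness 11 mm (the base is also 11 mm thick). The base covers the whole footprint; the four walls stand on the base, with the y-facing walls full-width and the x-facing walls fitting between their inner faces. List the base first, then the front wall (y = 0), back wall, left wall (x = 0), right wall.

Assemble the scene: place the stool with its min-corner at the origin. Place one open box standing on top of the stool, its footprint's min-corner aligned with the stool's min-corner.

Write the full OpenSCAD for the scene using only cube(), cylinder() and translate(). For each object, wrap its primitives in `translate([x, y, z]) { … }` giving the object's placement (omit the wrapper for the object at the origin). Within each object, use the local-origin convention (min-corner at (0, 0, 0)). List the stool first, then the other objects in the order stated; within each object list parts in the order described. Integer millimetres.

translate([0, 0, 353]) cube([295, 329, 32]);
translate([24, 24, 0]) cylinder(h = 353, r = 24);
translate([271, 24, 0]) cylinder(h = 353, r = 24);
translate([24, 305, 0]) cylinder(h = 353, r = 24);
translate([271, 305, 0]) cylinder(h = 353, r = 24);
translate([0, 0, 385]) {
  cube([237, 303, 11]);
  translate([0, 0, 11]) cube([237, 11, 56]);
  translate([0, 292, 11]) cube([237, 11, 56]);
  translate([0, 11, 11]) cube([11, 281, 56]);
  translate([226, 11, 11]) cube([11, 281, 56]);
}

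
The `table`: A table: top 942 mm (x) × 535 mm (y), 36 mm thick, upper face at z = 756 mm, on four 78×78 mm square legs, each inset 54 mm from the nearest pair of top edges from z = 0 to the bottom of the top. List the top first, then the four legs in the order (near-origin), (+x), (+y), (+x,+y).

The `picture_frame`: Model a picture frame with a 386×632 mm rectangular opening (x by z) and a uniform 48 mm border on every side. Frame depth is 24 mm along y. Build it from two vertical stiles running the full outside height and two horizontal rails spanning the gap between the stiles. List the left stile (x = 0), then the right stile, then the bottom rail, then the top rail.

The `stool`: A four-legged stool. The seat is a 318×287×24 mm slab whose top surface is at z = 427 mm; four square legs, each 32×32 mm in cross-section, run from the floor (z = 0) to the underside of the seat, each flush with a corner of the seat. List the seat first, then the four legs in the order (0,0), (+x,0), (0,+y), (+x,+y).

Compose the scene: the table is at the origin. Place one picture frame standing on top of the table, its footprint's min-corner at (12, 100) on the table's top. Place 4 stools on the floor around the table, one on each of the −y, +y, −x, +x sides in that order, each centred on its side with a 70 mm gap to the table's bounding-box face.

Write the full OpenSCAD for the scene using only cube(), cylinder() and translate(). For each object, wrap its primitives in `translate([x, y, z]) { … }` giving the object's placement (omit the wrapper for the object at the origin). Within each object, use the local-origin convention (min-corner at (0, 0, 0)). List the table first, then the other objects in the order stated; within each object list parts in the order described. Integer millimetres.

translate([0, 0, 720]) cube([942, 535, 36]);
translate([54, 54, 0]) cube([78, 78, 720]);
translate([810, 54, 0]) cube([78, 78, 720]);
translate([54, 403, 0]) cube([78, 78, 720]);
translate([810, 403, 0]) cube([78, 78, 720]);
translate([12, 100, 756]) {
  cube([48, 24, 728]);
  translate([434, 0, 0]) cube([48, 24, 728]);
  translate([48, 0, 0]) cube([386, 24, 48]);
  translate([48, 0, 680]) cube([386, 24, 48]);
}
translate([312, -357, 0]) {
  translate([0, 0, 403]) cube([318, 287, 24]);
  cube([32, 32, 403]);
  translate([286, 0, 0]) cube([32, 32, 403]);
  translate([0, 255, 0]) cube([32, 32, 403]);
  translate([286, 255, 0]) cube([32, 32, 403]);
}
translate([312, 605, 0]) {
  translate([0, 0, 403]) cube([318, 287, 24]);
  cube([32, 32, 403]);
  translate([286, 0, 0]) cube([32, 32, 403]);
  translate([0, 255, 0]) cube([32, 32, 403]);
  translate([286, 255, 0]) cube([32, 32, 403]);
}
translate([-388, 124, 0]) {
  translate([0, 0, 403]) cube([318, 287, 24]);
  cube([32, 32, 403]);
  translate([286, 0, 0]) cube([32, 32, 403]);
  translate([0, 255, 0]) cube([32, 32, 403]);
  translate([286, 255, 0]) cube([32, 32, 403]);
}
translate([1012, 124, 0]) {
  translate([0, 0, 403]) cube([318, 287, 24]);
  cube([32, 32, 403]);
  translate([286, 0, 0]) cube([32, 32, 403]);
  translate([0, 255, 0]) cube([32, 32, 403]);
  translate([286, 255, 0]) cube([32, 32, 403]);
}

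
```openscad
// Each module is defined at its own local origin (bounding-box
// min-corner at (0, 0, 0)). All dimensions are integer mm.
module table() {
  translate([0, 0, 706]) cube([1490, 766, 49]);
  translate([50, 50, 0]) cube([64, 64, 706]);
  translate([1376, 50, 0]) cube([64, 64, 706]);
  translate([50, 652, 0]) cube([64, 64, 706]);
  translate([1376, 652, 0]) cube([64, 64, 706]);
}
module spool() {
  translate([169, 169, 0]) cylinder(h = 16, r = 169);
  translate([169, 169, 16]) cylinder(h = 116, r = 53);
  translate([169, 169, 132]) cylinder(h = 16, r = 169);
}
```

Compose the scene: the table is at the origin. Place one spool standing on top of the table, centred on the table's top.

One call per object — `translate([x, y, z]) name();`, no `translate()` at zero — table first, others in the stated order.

table();
translate([576, 214, 755]) spool();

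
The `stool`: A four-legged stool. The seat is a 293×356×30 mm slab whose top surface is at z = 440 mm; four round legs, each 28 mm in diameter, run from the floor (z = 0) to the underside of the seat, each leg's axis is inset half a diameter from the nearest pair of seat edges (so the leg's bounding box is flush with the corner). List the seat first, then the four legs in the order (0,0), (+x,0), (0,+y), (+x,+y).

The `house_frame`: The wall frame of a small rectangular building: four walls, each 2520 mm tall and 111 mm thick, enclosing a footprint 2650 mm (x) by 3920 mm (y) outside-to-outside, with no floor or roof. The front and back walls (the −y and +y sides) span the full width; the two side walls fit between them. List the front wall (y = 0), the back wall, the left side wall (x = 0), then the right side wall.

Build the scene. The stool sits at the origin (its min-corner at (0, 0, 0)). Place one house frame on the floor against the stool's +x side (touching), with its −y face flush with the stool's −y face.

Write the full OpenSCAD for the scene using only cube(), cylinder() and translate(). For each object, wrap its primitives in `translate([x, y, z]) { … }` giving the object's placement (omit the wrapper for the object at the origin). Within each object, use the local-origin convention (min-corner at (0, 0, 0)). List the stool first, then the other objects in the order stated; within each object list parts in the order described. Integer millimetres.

translate([0, 0, 410]) cube([293, 356, 30]);
translate([14, 14, 0]) cylinder(h = 410, r = 14);
translate([279, 14, 0]) cylinder(h = 410, r = 14);
translate([14, 342, 0]) cylinder(h = 410, r = 14);
translate([279, 342, 0]) cylinder(h = 410, r = 14);
translate([293, 0, 0]) {
  cube([2650, 111, 2520]);
  translate([0, 3809, 0]) cube([2650, 111, 2520]);
  translate([0, 111, 0]) cube([111, 3698, 2520]);
  translate([2539, 111, 0]) cube([111, 3698, 2520]);
}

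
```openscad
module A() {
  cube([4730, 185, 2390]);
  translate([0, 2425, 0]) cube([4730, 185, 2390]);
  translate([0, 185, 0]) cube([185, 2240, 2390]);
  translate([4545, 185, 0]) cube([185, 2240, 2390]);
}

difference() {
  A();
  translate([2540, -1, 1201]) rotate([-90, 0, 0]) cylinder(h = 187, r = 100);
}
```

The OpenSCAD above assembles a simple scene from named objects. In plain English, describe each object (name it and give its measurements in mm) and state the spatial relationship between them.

A is the wall frame of a small rectangular building: four walls, each 2390 mm tall and 185 mm thick, enclosing a footprint 4730 mm (x) by 2610 mm (y) outside-to-outside, with no floor or roof. The front and back walls (the −y and +y sides) span the full width; the two side walls fit between them.

The house frame has a circular hole of radius 100 mm through its front wall, centred at (x = 2540, z = 1201).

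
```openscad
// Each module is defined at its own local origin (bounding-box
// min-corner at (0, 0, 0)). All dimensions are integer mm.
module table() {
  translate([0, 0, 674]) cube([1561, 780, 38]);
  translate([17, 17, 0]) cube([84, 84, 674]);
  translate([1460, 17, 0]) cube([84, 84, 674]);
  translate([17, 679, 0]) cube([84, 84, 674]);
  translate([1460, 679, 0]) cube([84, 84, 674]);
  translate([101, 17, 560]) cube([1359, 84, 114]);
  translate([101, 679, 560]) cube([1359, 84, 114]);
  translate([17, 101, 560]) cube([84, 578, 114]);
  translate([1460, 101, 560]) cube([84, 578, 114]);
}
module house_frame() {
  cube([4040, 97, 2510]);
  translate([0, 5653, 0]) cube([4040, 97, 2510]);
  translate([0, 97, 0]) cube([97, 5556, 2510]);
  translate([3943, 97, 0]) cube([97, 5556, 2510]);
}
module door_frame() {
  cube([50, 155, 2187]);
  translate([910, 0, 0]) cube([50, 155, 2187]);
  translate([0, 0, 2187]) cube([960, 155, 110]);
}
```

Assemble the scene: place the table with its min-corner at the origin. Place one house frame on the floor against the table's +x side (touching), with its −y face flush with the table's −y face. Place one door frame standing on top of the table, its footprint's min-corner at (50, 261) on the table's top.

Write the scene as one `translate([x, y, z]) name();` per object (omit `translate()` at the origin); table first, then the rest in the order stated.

table();
translate([1561, 0, 0]) house_frame();
translate([50, 261, 712]) door_frame();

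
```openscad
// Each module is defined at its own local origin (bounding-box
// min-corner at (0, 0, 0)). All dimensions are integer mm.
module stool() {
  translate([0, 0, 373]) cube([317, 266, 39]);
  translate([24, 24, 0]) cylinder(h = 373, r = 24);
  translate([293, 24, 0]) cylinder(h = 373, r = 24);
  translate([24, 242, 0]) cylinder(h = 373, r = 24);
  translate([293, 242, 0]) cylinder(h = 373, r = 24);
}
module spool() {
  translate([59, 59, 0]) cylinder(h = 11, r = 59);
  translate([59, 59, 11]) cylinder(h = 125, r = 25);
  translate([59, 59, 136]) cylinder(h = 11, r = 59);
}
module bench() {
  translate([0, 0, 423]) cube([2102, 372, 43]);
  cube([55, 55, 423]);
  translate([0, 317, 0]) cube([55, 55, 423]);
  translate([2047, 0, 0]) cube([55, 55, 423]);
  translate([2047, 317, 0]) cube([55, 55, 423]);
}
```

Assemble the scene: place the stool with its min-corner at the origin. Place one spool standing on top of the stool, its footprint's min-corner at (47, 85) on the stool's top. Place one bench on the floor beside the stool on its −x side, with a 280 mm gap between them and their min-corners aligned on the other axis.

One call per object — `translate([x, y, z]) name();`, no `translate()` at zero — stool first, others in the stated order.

stool();
translate([47, 85, 412]) spool();
translate([-2382, 0, 0]) bench();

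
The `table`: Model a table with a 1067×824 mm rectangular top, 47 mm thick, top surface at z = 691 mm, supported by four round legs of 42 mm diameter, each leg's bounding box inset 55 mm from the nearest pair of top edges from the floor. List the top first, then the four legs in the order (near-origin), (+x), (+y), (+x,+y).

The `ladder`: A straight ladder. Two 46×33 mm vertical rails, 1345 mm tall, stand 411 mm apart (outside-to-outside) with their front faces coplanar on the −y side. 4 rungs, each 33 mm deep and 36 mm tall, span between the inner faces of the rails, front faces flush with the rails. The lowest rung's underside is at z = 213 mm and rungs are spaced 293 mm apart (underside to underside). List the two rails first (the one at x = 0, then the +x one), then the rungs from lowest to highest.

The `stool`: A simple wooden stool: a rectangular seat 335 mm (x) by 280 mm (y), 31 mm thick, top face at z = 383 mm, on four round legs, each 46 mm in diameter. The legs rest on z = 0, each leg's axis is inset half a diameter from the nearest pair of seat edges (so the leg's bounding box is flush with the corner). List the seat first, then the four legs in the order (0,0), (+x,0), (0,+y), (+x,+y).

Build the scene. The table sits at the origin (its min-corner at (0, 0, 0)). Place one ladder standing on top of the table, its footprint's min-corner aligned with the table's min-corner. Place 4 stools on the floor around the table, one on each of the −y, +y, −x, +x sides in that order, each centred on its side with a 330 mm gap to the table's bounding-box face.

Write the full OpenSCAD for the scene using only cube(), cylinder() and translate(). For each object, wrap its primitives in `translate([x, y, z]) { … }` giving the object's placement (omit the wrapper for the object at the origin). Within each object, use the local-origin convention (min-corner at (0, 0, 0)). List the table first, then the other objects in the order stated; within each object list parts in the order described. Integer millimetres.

translate([0, 0, 644]) cube([1067, 824, 47]);
translate([76, 76, 0]) cylinder(h = 644, r = 21);
translate([991, 76, 0]) cylinder(h = 644, r = 21);
translate([76, 748, 0]) cylinder(h = 644, r = 21);
translate([991, 748, 0]) cylinder(h = 644, r = 21);
translate([0, 0, 691]) {
  cube([46, 33, 1345]);
  translate([365, 0, 0]) cube([46, 33, 1345]);
  translate([46, 0, 213]) cube([319, 33, 36]);
  translate([46, 0, 506]) cube([319, 33, 36]);
  translate([46, 0, 799]) cube([319, 33, 36]);
  translate([46, 0, 1092]) cube([319, 33, 36]);
}
translate([366, -610, 0]) {
  translate([0, 0, 352]) cube([335, 280, 31]);
  translate([23, 23, 0]) cylinder(h = 352, r = 23);
  translate([312, 23, 0]) cylinder(h = 352, r = 23);
  translate([23, 257, 0]) cylinder(h = 352, r = 23);
  translate([312, 257, 0]) cylinder(h = 352, r = 23);
}
translate([366, 1154, 0]) {
  translate([0, 0, 352]) cube([335, 280, 31]);
  translate([23, 23, 0]) cylinder(h = 352, r = 23);
  translate([312, 23, 0]) cylinder(h = 352, r = 23);
  translate([23, 257, 0]) cylinder(h = 352, r = 23);
  translate([312, 257, 0]) cylinder(h = 352, r = 23);
}
translate([-665, 272, 0]) {
  translate([0, 0, 352]) cube([335, 280, 31]);
  translate([23, 23, 0]) cylinder(h = 352, r = 23);
  translate([312, 23, 0]) cylinder(h = 352, r = 23);
  translate([23, 257, 0]) cylinder(h = 352, r = 23);
  translate([312, 257, 0]) cylinder(h = 352, r = 23);
}
translate([1397, 272, 0]) {
  translate([0, 0, 352]) cube([335, 280, 31]);
  translate([23, 23, 0]) cylinder(h = 352, r = 23);
  translate([312, 23, 0]) cylinder(h = 352, r = 23);
  translate([23, 257, 0]) cylinder(h = 352, r = 23);
  translate([312, 257, 0]) cylinder(h = 352, r = 23);
}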